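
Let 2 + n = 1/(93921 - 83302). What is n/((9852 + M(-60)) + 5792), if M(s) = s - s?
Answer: -21237/166123636 ≈ -0.00012784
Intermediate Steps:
M(s) = 0
n = -21237/10619 (n = -2 + 1/(93921 - 83302) = -2 + 1/10619 = -21237/10619 ≈ -1.9999)
n/((9852 + M(-60)) + 5792) = -21237/(10619*((9852 + 0) + 5792)) = -21237/(10619*(9852 + 5792)) = -21237/10619/15644 = -21237/10619*1/15644 = -21237/166123636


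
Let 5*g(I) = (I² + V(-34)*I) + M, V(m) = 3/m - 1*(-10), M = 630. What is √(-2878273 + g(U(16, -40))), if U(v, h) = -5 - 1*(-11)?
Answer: 2*I*√5198618530/85 ≈ 1696.5*I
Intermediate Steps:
U(v, h) = 6 (U(v, h) = -5 + 11 = 6)
V(m) = 10 + 3/m (V(m) = 3/m + 10 = 10 + 3/m)
g(I) = 126 + I²/5 + 337*I/170 (g(I) = ((I² + (10 + 3/(-34))*I) + 630)/5 = ((I² + (10 + 3*(-1/34))*I) + 630)/5 = ((I² + (10 - 3/34)*I) + 630)/5 = ((I² + 337*I/34) + 630)/5 = (630 + I² + 337*I/34)/5 = 126 + I²/5 + 337*I/170)
√(-2878273 + g(U(16, -40))) = √(-2878273 + (126 + (⅕)*6² + (337/170)*6)) = √(-2878273 + (126 + (⅕)*36 + 1011/85)) = √(-2878273 + (126 + 36/5 + 1011/85)) = √(-2878273 + 12333/85) = √(-244640872/85) = 2*I*√5198618530/85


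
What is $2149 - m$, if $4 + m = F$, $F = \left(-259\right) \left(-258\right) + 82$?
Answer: $-64751$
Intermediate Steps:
$F = 66904$ ($F = 66822 + 82 = 66904$)
$m = 66900$ ($m = -4 + 66904 = 66900$)
$2149 - m = 2149 - 66900 = -64751$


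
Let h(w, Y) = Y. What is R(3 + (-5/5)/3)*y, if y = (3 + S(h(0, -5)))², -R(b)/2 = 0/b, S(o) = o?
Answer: 0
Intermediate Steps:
R(b) = 0 (R(b) = -0/b = -2*0 = 0)
y = 4 (y = (3 - 5)² = (-2)² = 4)
R(3 + (-5/5)/3)*y = 0*4 = 0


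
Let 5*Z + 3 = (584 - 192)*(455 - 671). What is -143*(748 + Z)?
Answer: 2314741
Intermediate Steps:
Z = -16935 (Z = -⅗ + ((584 - 192)*(455 - 671))/5 = -⅗ + (392*(-216))/5 = -⅗ + (⅕)*(-84672) = -⅗ - 84672/5 = -16935)
-143*(748 + Z) = -143*(748 - 16935) = -143*(-16187) = 2314741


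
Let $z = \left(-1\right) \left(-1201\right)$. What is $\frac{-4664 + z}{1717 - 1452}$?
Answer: $- \frac{3463}{265} \approx -13.068$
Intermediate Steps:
$z = 1201$
$\frac{-4664 + z}{1717 - 1452} = \frac{-4664 + 1201}{1717 - 1452} = - \frac{3463}{265}$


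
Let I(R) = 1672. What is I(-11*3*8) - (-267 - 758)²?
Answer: -1048953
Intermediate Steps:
I(-11*3*8) - (-267 - 758)² = 1672 - (-267 - 758)² = 1672 - 1*(-1025)² = 1672 - 1*1050625 = 1672 - 1050625 = -1048953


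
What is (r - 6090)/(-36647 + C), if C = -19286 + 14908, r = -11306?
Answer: 17396/41025 ≈ 0.42403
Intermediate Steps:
C = -4378
(r - 6090)/(-36647 + C) = (-11306 - 6090)/(-36647 - 4378) = -17396/(-41025) = -17396*(-1/41025) = 17396/41025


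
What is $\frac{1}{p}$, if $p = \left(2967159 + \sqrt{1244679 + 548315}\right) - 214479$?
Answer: $\frac{196620}{541231813529} - \frac{\sqrt{1792994}}{7577245389406} \approx 3.6311 \cdot 10^{-7}$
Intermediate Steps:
$p = 2752680 + \sqrt{1792994}$ ($p = \left(2967159 + \sqrt{1792994}\right) - 214479 = 2752680 + \sqrt{1792994} \approx 2.754 \cdot 10^{6}$)
$\frac{1}{p} = \frac{1}{2752680 + \sqrt{1792994}}$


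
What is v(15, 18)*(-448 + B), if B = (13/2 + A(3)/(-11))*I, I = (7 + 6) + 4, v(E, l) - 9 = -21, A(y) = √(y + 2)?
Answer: 4050 + 204*√5/11 ≈ 4091.5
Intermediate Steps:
A(y) = √(2 + y)
v(E, l) = -12 (v(E, l) = 9 - 21 = -12)
I = 17 (I = 13 + 4 = 17)
B = 221/2 - 17*√5/11 (B = (13/2 + √(2 + 3)/(-11))*17 = (13*(½) + √5*(-1/11))*17 = (13/2 - √5/11)*17 = 221/2 - 17*√5/11 ≈ 107.04)
v(15, 18)*(-448 + B) = -12*(-448 + (221/2 - 17*√5/11)) = -12*(-675/2 - 17*√5/11) = 4050 + 204*√5/11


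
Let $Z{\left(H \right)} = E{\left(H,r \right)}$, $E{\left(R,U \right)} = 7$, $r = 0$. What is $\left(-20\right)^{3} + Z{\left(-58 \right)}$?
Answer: $-7993$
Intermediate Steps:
$Z{\left(H \right)} = 7$
$\left(-20\right)^{3} + Z{\left(-58 \right)} = \left(-20\right)^{3} + 7 = -8000 + 7 = -7993$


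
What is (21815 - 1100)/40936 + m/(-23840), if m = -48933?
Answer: 312120861/121989280 ≈ 2.5586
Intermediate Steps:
(21815 - 1100)/40936 + m/(-23840) = (21815 - 1100)/40936 - 48933/(-23840) = 20715*(1/40936) - 48933*(-1/23840) = 20715/40936 + 48933/23840 = 312120861/121989280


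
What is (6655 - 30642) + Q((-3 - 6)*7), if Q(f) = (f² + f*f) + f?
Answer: -16112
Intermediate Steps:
Q(f) = f + 2*f² (Q(f) = (f² + f²) + f = 2*f² + f = f + 2*f²)
(6655 - 30642) + Q((-3 - 6)*7) = (6655 - 30642) + ((-3 - 6)*7)*(1 + 2*((-3 - 6)*7)) = -23987 + (-9*7)*(1 + 2*(-9*7)) = -23987 - 63*(1 + 2*(-63)) = -23987 - 63*(1 - 126) = -23987 - 63*(-125) = -23987 + 7875 = -16112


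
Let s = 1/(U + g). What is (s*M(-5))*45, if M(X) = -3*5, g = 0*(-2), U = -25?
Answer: 27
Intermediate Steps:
g = 0
M(X) = -15
s = -1/25 (s = 1/(-25 + 0) = 1/(-25) = -1/25 ≈ -0.040000)
(s*M(-5))*45 = -1/25*(-15)*45 = (⅗)*45 = 27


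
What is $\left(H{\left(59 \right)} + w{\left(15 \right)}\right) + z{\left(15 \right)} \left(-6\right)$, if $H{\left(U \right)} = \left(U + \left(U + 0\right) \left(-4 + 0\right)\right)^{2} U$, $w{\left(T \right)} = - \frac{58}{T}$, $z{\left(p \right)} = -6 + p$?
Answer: $\frac{27725297}{15} \approx 1.8484 \cdot 10^{6}$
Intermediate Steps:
$H{\left(U \right)} = 9 U^{3}$ ($H{\left(U \right)} = \left(U + U \left(-4\right)\right)^{2} U = \left(U - 4 U\right)^{2} U = \left(- 3 U\right)^{2} U = 9 U^{2} U = 9 U^{3}$)
$\left(H{\left(59 \right)} + w{\left(15 \right)}\right) + z{\left(15 \right)} \left(-6\right) = \left(9 \cdot 59^{3} - \frac{58}{15}\right) + \left(-6 + 15\right) \left(-6\right) = \left(9 \cdot 205379 - \frac{58}{15}\right) + 9 \left(-6\right) = \left(1848411 - \frac{58}{15}\right) - 54 = \frac{27726107}{15} - 54 = \frac{27725297}{15}$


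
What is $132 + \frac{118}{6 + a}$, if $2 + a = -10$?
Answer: $\frac{337}{3} \approx 112.33$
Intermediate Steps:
$a = -12$ ($a = -2 - 10 = -12$)
$132 + \frac{118}{6 + a} = 132 + \frac{118}{6 - 12} = 132 + \frac{118}{-6} = 132 + 118 \left(- \frac{1}{6}\right) = 132 - \frac{59}{3} = \frac{337}{3}$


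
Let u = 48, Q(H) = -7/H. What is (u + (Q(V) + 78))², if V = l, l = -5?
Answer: 405769/25 ≈ 16231.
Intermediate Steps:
V = -5
(u + (Q(V) + 78))² = (48 + (-7/(-5) + 78))² = (48 + (-7*(-⅕) + 78))² = (48 + (7/5 + 78))² = (48 + 397/5)² = (637/5)² = 405769/25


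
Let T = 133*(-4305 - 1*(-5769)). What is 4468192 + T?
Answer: 4662904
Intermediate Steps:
T = 194712 (T = 133*(-4305 + 5769) = 133*1464 = 194712)
4468192 + T = 4468192 + 194712 = 4662904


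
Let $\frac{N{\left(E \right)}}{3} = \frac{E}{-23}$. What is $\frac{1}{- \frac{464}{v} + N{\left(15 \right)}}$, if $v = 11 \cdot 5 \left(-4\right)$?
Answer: $\frac{1265}{193} \approx 6.5544$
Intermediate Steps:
$N{\left(E \right)} = - \frac{3 E}{23}$ ($N{\left(E \right)} = 3 \frac{E}{-23} = 3 E \left(- \frac{1}{23}\right) = 3 \left(- \frac{E}{23}\right) = - \frac{3 E}{23}$)
$v = -220$ ($v = 55 \left(-4\right) = -220$)
$\frac{1}{- \frac{464}{v} + N{\left(15 \right)}} = \frac{1}{- \frac{464}{-220} - \frac{45}{23}} = \frac{1}{\left(-464\right) \left(- \frac{1}{220}\right) - \frac{45}{23}} = \frac{1}{\frac{116}{55} - \frac{45}{23}} = \frac{1}{\frac{193}{1265}} = \frac{1265}{193}$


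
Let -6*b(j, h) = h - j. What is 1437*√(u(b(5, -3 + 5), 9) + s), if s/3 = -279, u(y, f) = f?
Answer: 8622*I*√23 ≈ 41350.0*I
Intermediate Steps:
b(j, h) = -h/6 + j/6 (b(j, h) = -(h - j)/6 = -h/6 + j/6)
s = -837 (s = 3*(-279) = -837)
1437*√(u(b(5, -3 + 5), 9) + s) = 1437*√(9 - 837) = 1437*√(-828) = 1437*(6*I*√23) = 8622*I*√23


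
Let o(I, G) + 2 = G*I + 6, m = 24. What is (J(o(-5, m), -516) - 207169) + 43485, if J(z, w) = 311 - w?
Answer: -162857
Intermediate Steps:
o(I, G) = 4 + G*I (o(I, G) = -2 + (G*I + 6) = -2 + (6 + G*I) = 4 + G*I)
(J(o(-5, m), -516) - 207169) + 43485 = ((311 - 1*(-516)) - 207169) + 43485 = ((311 + 516) - 207169) + 43485 = (827 - 207169) + 43485 = -206342 + 43485 = -162857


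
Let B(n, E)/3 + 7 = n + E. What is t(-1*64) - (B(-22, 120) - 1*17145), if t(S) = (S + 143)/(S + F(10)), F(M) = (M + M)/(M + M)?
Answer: 1062857/63 ≈ 16871.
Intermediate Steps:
B(n, E) = -21 + 3*E + 3*n (B(n, E) = -21 + 3*(n + E) = -21 + 3*(E + n) = -21 + (3*E + 3*n) = -21 + 3*E + 3*n)
F(M) = 1 (F(M) = (2*M)/((2*M)) = (2*M)*(1/(2*M)) = 1)
t(S) = (143 + S)/(1 + S) (t(S) = (S + 143)/(S + 1) = (143 + S)/(1 + S))
t(-1*64) - (B(-22, 120) - 1*17145) = (143 - 1*64)/(1 - 1*64) - ((-21 + 3*120 + 3*(-22)) - 1*17145) = (143 - 64)/(1 - 64) - ((-21 + 360 - 66) - 17145) = 79/(-63) - (273 - 17145) = -1/63*79 - 1*(-16872) = -79/63 + 16872 = 1062857/63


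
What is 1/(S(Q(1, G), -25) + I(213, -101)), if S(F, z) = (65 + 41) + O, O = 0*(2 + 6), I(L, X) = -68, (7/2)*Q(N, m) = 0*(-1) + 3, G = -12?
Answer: 1/38 ≈ 0.026316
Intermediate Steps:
Q(N, m) = 6/7 (Q(N, m) = 2*(0*(-1) + 3)/7 = 2*(0 + 3)/7 = (2/7)*3 = 6/7)
O = 0 (O = 0*8 = 0)
S(F, z) = 106 (S(F, z) = (65 + 41) + 0 = 106 + 0 = 106)
1/(S(Q(1, G), -25) + I(213, -101)) = 1/(106 - 68) = 1/38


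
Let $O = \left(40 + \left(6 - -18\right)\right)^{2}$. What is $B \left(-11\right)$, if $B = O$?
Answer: $-45056$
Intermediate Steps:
$O = 4096$ ($O = \left(40 + \left(6 + 18\right)\right)^{2} = \left(40 + 24\right)^{2} = 64^{2} = 4096$)
$B = 4096$
$B \left(-11\right) = 4096 \left(-11\right) = -45056$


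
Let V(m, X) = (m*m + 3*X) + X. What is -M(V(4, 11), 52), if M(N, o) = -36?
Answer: 36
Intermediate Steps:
V(m, X) = m² + 4*X (V(m, X) = (m² + 3*X) + X = m² + 4*X)
-M(V(4, 11), 52) = -1*(-36) = 36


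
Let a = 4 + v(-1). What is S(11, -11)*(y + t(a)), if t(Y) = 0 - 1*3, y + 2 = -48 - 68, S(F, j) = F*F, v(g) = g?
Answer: -14641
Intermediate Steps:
S(F, j) = F**2
a = 3 (a = 4 - 1 = 3)
y = -118 (y = -2 + (-48 - 68) = -2 - 116 = -118)
t(Y) = -3 (t(Y) = 0 - 3 = -3)
S(11, -11)*(y + t(a)) = 11**2*(-118 - 3) = 121*(-121) = -14641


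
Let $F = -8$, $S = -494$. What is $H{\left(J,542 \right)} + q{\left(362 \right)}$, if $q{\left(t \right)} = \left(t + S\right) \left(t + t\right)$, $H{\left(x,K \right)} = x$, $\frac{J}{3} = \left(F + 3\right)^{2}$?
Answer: $-95493$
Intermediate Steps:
$J = 75$ ($J = 3 \left(-8 + 3\right)^{2} = 3 \left(-5\right)^{2} = 3 \cdot 25 = 75$)
$q{\left(t \right)} = 2 t \left(-494 + t\right)$ ($q{\left(t \right)} = \left(t - 494\right) \left(t + t\right) = \left(-494 + t\right) 2 t = 2 t \left(-494 + t\right)$)
$H{\left(J,542 \right)} + q{\left(362 \right)} = 75 + 2 \cdot 362 \left(-494 + 362\right) = 75 + 2 \cdot 362 \left(-132\right) = 75 - 95568 = -95493$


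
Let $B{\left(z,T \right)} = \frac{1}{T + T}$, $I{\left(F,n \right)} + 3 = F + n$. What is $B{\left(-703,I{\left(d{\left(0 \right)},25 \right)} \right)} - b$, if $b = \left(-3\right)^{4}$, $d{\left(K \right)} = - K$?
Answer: $- \frac{3563}{44} \approx -80.977$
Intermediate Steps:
$I{\left(F,n \right)} = -3 + F + n$ ($I{\left(F,n \right)} = -3 + \left(F + n\right) = -3 + F + n$)
$B{\left(z,T \right)} = \frac{1}{2 T}$
$b = 81$
$B{\left(-703,I{\left(d{\left(0 \right)},25 \right)} \right)} - b = \frac{1}{2 \left(-3 - 0 + 25\right)} - 81 = \frac{1}{2 \left(-3 + 0 + 25\right)} - 81 = \frac{1}{2 \cdot 22} - 81 = \frac{1}{2} \cdot \frac{1}{22} - 81 = \frac{1}{44} - 81 = - \frac{3563}{44}$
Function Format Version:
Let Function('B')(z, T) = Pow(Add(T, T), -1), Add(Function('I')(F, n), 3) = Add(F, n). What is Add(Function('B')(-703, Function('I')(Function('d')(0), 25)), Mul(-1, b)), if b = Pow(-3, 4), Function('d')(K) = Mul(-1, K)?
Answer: Rational(-3563, 44) ≈ -80.977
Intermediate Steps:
Function('I')(F, n) = Add(-3, F, n) (Function('I')(F, n) = Add(-3, Add(F, n)) = Add(-3, F, n))
Function('B')(z, T) = Mul(Rational(1, 2), Pow(T, -1)) (Function('B')(z, T) = Pow(Mul(2, T), -1) = Mul(Rational(1, 2), Pow(T, -1)))
b = 81
Add(Function('B')(-703, Function('I')(Function('d')(0), 25)), Mul(-1, b)) = Add(Mul(Rational(1, 2), Pow(Add(-3, Mul(-1, 0), 25), -1)), Mul(-1, 81)) = Add(Mul(Rational(1, 2), Pow(Add(-3, 0, 25), -1)), -81) = Add(Mul(Rational(1, 2), Pow(22, -1)), -81) = Add(Mul(Rational(1, 2), Rational(1, 22)), -81) = Add(Rational(1, 44), -81) = Rational(-3563, 44)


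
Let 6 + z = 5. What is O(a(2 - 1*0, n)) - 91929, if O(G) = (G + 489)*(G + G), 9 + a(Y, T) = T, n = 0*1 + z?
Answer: -101509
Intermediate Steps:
z = -1 (z = -6 + 5 = -1)
n = -1 (n = 0*1 - 1 = 0 - 1 = -1)
a(Y, T) = -9 + T
O(G) = 2*G*(489 + G) (O(G) = (489 + G)*(2*G) = 2*G*(489 + G))
O(a(2 - 1*0, n)) - 91929 = 2*(-9 - 1)*(489 + (-9 - 1)) - 91929 = 2*(-10)*(489 - 10) - 91929 = 2*(-10)*479 - 91929 = -9580 - 91929 = -101509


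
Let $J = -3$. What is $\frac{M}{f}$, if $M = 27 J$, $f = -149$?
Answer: $\frac{81}{149} \approx 0.54362$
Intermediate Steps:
$M = -81$ ($M = 27 \left(-3\right) = -81$)
$\frac{M}{f} = - \frac{81}{-149} = \left(-81\right) \left(- \frac{1}{149}\right) = \frac{81}{149}$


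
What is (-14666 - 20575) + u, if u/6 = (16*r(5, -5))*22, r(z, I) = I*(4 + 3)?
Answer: -109161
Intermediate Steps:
r(z, I) = 7*I (r(z, I) = I*7 = 7*I)
u = -73920 (u = 6*((16*(7*(-5)))*22) = 6*((16*(-35))*22) = 6*(-560*22) = 6*(-12320) = -73920)
(-14666 - 20575) + u = (-14666 - 20575) - 73920 = -35241 - 73920 = -109161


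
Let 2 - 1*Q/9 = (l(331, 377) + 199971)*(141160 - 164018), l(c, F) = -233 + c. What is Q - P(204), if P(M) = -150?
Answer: 41158594986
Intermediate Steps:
Q = 41158594836 (Q = 18 - 9*((-233 + 331) + 199971)*(141160 - 164018) = 18 - 9*(98 + 199971)*(-22858) = 18 - 1800621*(-22858) = 18 - 9*(-4573177202) = 18 + 41158594818 = 41158594836)
Q - P(204) = 41158594836 - 1*(-150) = 41158594836 + 150 = 41158594986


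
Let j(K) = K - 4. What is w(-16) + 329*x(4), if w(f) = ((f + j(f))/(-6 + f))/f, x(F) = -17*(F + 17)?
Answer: -10335873/88 ≈ -1.1745e+5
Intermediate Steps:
j(K) = -4 + K
x(F) = -289 - 17*F (x(F) = -17*(17 + F) = -289 - 17*F)
w(f) = (-4 + 2*f)/(f*(-6 + f)) (w(f) = ((f + (-4 + f))/(-6 + f))/f = ((-4 + 2*f)/(-6 + f))/f = (-4 + 2*f)/(f*(-6 + f)))
w(-16) + 329*x(4) = 2*(-2 - 16)/(-16*(-6 - 16)) + 329*(-289 - 17*4) = 2*(-1/16)*(-18)/(-22) + 329*(-289 - 68) = 2*(-1/16)*(-1/22)*(-18) + 329*(-357) = -9/88 - 117453 = -10335873/88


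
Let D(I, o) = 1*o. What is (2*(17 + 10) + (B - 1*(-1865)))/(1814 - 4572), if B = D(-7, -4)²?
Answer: -1935/2758 ≈ -0.70160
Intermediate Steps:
D(I, o) = o
B = 16 (B = (-4)² = 16)
(2*(17 + 10) + (B - 1*(-1865)))/(1814 - 4572) = (2*(17 + 10) + (16 - 1*(-1865)))/(1814 - 4572) = (2*27 + (16 + 1865))/(-2758) = (54 + 1881)*(-1/2758) = 1935*(-1/2758) = -1935/2758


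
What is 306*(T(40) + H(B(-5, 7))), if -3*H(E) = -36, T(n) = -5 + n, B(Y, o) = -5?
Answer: 14382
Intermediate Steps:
H(E) = 12 (H(E) = -⅓*(-36) = 12)
306*(T(40) + H(B(-5, 7))) = 306*((-5 + 40) + 12) = 306*(35 + 12) = 306*47 = 14382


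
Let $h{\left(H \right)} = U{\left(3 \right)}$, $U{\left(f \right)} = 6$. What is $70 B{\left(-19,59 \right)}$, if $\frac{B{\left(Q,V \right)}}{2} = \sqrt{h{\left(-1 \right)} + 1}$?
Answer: $140 \sqrt{7} \approx 370.41$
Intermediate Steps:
$h{\left(H \right)} = 6$
$B{\left(Q,V \right)} = 2 \sqrt{7}$ ($B{\left(Q,V \right)} = 2 \sqrt{6 + 1} = 2 \sqrt{7}$)
$70 B{\left(-19,59 \right)} = 70 \cdot 2 \sqrt{7} = 140 \sqrt{7}$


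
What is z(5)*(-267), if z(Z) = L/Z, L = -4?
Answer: 1068/5 ≈ 213.60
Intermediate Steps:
z(Z) = -4/Z
z(5)*(-267) = -4/5*(-267) = -4*⅕*(-267) = -⅘*(-267) = 1068/5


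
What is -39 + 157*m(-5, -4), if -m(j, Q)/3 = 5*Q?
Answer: 9381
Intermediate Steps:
m(j, Q) = -15*Q
-39 + 157*m(-5, -4) = -39 + 157*(-15*(-4)) = -39 + 157*60 = -39 + 9420 = 9381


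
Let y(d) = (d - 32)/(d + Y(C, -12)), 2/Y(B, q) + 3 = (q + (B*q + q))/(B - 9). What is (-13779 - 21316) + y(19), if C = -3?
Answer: -1298541/37 ≈ -35096.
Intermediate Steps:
Y(B, q) = 2/(-3 + (2*q + B*q)/(-9 + B)) (Y(B, q) = 2/(-3 + (q + (B*q + q))/(B - 9)) = 2/(-3 + (q + (q + B*q))/(-9 + B)) = 2/(-3 + (2*q + B*q)/(-9 + B)))
y(d) = (-32 + d)/(-½ + d) (y(d) = (d - 32)/(d + 2*(-9 - 3)/(27 - 3*(-3) + 2*(-12) - 3*(-12))) = (-32 + d)/(d + 2*(-12)/(27 + 9 - 24 + 36)) = (-32 + d)/(d + 2*(-12)/48) = (-32 + d)/(d + 2*(1/48)*(-12)) = (-32 + d)/(d - ½) = (-32 + d)/(-½ + d))
(-13779 - 21316) + y(19) = (-13779 - 21316) + 2*(-32 + 19)/(-1 + 2*19) = -35095 + 2*(-13)/(-1 + 38) = -35095 + 2*(-13)/37 = -35095 + 2*(1/37)*(-13) = -35095 - 26/37 = -1298541/37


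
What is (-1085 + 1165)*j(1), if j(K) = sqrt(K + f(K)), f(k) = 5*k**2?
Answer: 80*sqrt(6) ≈ 195.96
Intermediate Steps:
j(K) = sqrt(K + 5*K**2)
(-1085 + 1165)*j(1) = (-1085 + 1165)*sqrt(1*(1 + 5*1)) = 80*sqrt(1*(1 + 5)) = 80*sqrt(1*6) = 80*sqrt(6)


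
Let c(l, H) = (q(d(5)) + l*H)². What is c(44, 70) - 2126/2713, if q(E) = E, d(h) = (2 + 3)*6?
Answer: 26240405174/2713 ≈ 9.6721e+6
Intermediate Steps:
d(h) = 30 (d(h) = 5*6 = 30)
c(l, H) = (30 + H*l)² (c(l, H) = (30 + l*H)² = (30 + H*l)²)
c(44, 70) - 2126/2713 = (30 + 70*44)² - 2126/2713 = (30 + 3080)² - 2126*1/2713 = 3110² - 2126/2713 = 9672100 - 2126/2713 = 26240405174/2713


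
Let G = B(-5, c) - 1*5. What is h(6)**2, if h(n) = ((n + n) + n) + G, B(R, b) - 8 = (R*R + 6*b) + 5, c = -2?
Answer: 1521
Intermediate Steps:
B(R, b) = 13 + R**2 + 6*b (B(R, b) = 8 + ((R*R + 6*b) + 5) = 8 + ((R**2 + 6*b) + 5) = 8 + (5 + R**2 + 6*b) = 13 + R**2 + 6*b)
G = 21 (G = (13 + (-5)**2 + 6*(-2)) - 1*5 = (13 + 25 - 12) - 5 = 26 - 5 = 21)
h(n) = 21 + 3*n (h(n) = ((n + n) + n) + 21 = (2*n + n) + 21 = 3*n + 21 = 21 + 3*n)
h(6)**2 = (21 + 3*6)**2 = (21 + 18)**2 = 39**2 = 1521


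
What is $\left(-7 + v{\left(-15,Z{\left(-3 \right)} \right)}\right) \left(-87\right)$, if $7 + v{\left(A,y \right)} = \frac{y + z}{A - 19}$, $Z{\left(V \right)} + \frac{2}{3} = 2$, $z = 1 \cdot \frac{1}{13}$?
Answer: $\frac{539951}{442} \approx 1221.6$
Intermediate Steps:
$z = \frac{1}{13}$ ($z = 1 \cdot \frac{1}{13} = \frac{1}{13} \approx 0.076923$)
$Z{\left(V \right)} = \frac{4}{3}$ ($Z{\left(V \right)} = - \frac{2}{3} + 2 = \frac{4}{3}$)
$v{\left(A,y \right)} = -7 + \frac{\frac{1}{13} + y}{-19 + A}$ ($v{\left(A,y \right)} = -7 + \frac{y + \frac{1}{13}}{A - 19} = -7 + \frac{\frac{1}{13} + y}{-19 + A}$)
$\left(-7 + v{\left(-15,Z{\left(-3 \right)} \right)}\right) \left(-87\right) = \left(-7 + \frac{\frac{1730}{13} + \frac{4}{3} - -105}{-19 - 15}\right) \left(-87\right) = \left(-7 + \frac{\frac{1730}{13} + \frac{4}{3} + 105}{-34}\right) \left(-87\right) = \left(-7 - \frac{9337}{1326}\right) \left(-87\right) = \left(- \frac{18619}{1326}\right) \left(-87\right) = \frac{539951}{442}$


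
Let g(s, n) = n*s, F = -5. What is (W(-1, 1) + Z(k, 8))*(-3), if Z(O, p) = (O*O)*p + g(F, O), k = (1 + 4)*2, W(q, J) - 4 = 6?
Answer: -2280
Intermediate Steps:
W(q, J) = 10 (W(q, J) = 4 + 6 = 10)
k = 10 (k = 5*2 = 10)
Z(O, p) = -5*O + p*O² (Z(O, p) = (O*O)*p + O*(-5) = O²*p - 5*O = p*O² - 5*O = -5*O + p*O²)
(W(-1, 1) + Z(k, 8))*(-3) = (10 + 10*(-5 + 10*8))*(-3) = (10 + 10*(-5 + 80))*(-3) = (10 + 10*75)*(-3) = (10 + 750)*(-3) = 760*(-3) = -2280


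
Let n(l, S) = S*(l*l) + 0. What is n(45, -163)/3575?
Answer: -13203/143 ≈ -92.329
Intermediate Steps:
n(l, S) = S*l² (n(l, S) = S*l² + 0 = S*l²)
n(45, -163)/3575 = -163*45²/3575 = -163*2025*(1/3575) = -330075*1/3575 = -13203/143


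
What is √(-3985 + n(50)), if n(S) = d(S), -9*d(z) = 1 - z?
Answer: 22*I*√74/3 ≈ 63.084*I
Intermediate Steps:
d(z) = -⅑ + z/9 (d(z) = -(1 - z)/9 = -⅑ + z/9)
n(S) = -⅑ + S/9
√(-3985 + n(50)) = √(-3985 + (-⅑ + (⅑)*50)) = √(-3985 + (-⅑ + 50/9)) = √(-3985 + 49/9) = √(-35816/9) = 22*I*√74/3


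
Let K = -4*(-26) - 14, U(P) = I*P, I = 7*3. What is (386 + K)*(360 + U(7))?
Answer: 241332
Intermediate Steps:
I = 21
U(P) = 21*P
K = 90 (K = 104 - 14 = 90)
(386 + K)*(360 + U(7)) = (386 + 90)*(360 + 21*7) = 476*(360 + 147) = 476*507 = 241332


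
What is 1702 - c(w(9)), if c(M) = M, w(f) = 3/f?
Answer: 5105/3 ≈ 1701.7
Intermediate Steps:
1702 - c(w(9)) = 1702 - 3/9 = 1702 - 1*1/3 = 1702 - 1/3 = 5105/3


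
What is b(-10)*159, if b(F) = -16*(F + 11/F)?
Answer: 141192/5 ≈ 28238.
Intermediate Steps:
b(F) = -176/F - 16*F
b(-10)*159 = (-176/(-10) - 16*(-10))*159 = (-176*(-⅒) + 160)*159 = (88/5 + 160)*159 = (888/5)*159 = 141192/5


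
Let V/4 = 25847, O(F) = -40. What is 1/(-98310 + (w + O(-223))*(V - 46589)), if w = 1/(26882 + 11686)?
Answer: -12856/30472172187 ≈ -4.2189e-7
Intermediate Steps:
V = 103388 (V = 4*25847 = 103388)
w = 1/38568 ≈ 2.5928e-5
1/(-98310 + (w + O(-223))*(V - 46589)) = 1/(-98310 + (1/38568 - 40)*(103388 - 46589)) = 1/(-98310 - 1542719/38568*56799) = 1/(-98310 - 29208298827/12856) = 1/(-30472172187/12856) = -12856/30472172187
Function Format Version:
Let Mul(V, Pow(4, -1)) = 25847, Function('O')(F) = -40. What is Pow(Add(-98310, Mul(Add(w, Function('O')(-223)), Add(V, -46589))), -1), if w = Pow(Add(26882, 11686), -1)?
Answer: Rational(-12856, 30472172187) ≈ -4.2189e-7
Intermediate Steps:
V = 103388 (V = Mul(4, 25847) = 103388)
w = Rational(1, 38568) (w = Pow(38568, -1) = Rational(1, 38568) ≈ 2.5928e-5)
Pow(Add(-98310, Mul(Add(w, Function('O')(-223)), Add(V, -46589))), -1) = Pow(Add(-98310, Mul(Add(Rational(1, 38568), -40), Add(103388, -46589))), -1) = Pow(Add(-98310, Mul(Rational(-1542719, 38568), 56799)), -1) = Pow(Add(-98310, Rational(-29208298827, 12856)), -1) = Pow(Rational(-30472172187, 12856), -1) = Rational(-12856, 30472172187)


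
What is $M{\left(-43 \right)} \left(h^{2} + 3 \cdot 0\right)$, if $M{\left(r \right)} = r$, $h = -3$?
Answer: $-387$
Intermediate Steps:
$M{\left(-43 \right)} \left(h^{2} + 3 \cdot 0\right) = - 43 \left(\left(-3\right)^{2} + 3 \cdot 0\right) = - 43 \left(9 + 0\right) = \left(-43\right) 9 = -387$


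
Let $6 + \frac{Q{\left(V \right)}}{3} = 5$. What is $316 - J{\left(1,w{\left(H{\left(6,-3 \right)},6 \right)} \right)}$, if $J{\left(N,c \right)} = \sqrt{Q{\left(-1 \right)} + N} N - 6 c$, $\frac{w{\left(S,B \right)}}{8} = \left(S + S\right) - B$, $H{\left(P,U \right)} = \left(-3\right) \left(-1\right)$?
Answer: $316 - i \sqrt{2} \approx 316.0 - 1.4142 i$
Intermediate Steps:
$Q{\left(V \right)} = -3$ ($Q{\left(V \right)} = -18 + 3 \cdot 5 = -18 + 15 = -3$)
$H{\left(P,U \right)} = 3$
$w{\left(S,B \right)} = - 8 B + 16 S$ ($w{\left(S,B \right)} = 8 \left(\left(S + S\right) - B\right) = 8 \left(2 S - B\right) = 8 \left(- B + 2 S\right) = - 8 B + 16 S$)
$J{\left(N,c \right)} = - 6 c + N \sqrt{-3 + N}$ ($J{\left(N,c \right)} = \sqrt{-3 + N} N - 6 c = N \sqrt{-3 + N} - 6 c = - 6 c + N \sqrt{-3 + N}$)
$316 - J{\left(1,w{\left(H{\left(6,-3 \right)},6 \right)} \right)} = 316 - \left(- 6 \left(\left(-8\right) 6 + 16 \cdot 3\right) + 1 \sqrt{-3 + 1}\right) = 316 - \left(- 6 \left(-48 + 48\right) + 1 \sqrt{-2}\right) = 316 - \left(\left(-6\right) 0 + 1 i \sqrt{2}\right) = 316 - \left(0 + i \sqrt{2}\right) = 316 - i \sqrt{2}$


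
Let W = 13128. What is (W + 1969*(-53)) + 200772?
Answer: 109543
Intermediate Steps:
(W + 1969*(-53)) + 200772 = (13128 + 1969*(-53)) + 200772 = (13128 - 104357) + 200772 = -91229 + 200772 = 109543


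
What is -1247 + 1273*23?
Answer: 28032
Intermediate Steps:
-1247 + 1273*23 = -1247 + 29279 = 28032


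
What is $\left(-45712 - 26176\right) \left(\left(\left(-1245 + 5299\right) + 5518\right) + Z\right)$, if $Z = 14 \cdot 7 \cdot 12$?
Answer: $-772652224$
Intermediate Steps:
$Z = 1176$ ($Z = 98 \cdot 12 = 1176$)
$\left(-45712 - 26176\right) \left(\left(\left(-1245 + 5299\right) + 5518\right) + Z\right) = \left(-45712 - 26176\right) \left(\left(\left(-1245 + 5299\right) + 5518\right) + 1176\right) = - 71888 \left(\left(4054 + 5518\right) + 1176\right) = - 71888 \left(9572 + 1176\right) = \left(-71888\right) 10748 = -772652224$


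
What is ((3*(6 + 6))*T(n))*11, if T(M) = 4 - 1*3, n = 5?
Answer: 396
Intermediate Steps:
T(M) = 1 (T(M) = 4 - 3 = 1)
((3*(6 + 6))*T(n))*11 = ((3*(6 + 6))*1)*11 = ((3*12)*1)*11 = (36*1)*11 = 36*11 = 396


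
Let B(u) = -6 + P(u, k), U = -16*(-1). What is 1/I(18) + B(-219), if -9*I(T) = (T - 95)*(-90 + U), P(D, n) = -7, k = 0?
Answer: -74083/5698 ≈ -13.002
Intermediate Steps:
U = 16
I(T) = -7030/9 + 74*T/9 (I(T) = -(T - 95)*(-90 + 16)/9 = -(-95 + T)*(-74)/9 = -(7030 - 74*T)/9 = -7030/9 + 74*T/9)
B(u) = -13 (B(u) = -6 - 7 = -13)
1/I(18) + B(-219) = 1/(-7030/9 + (74/9)*18) - 13 = 1/(-7030/9 + 148) - 13 = 1/(-5698/9) - 13 = -9/5698 - 13 = -74083/5698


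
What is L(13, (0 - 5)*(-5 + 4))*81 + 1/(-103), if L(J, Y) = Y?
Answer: 41714/103 ≈ 404.99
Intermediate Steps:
L(13, (0 - 5)*(-5 + 4))*81 + 1/(-103) = ((0 - 5)*(-5 + 4))*81 + 1/(-103) = -5*(-1)*81 - 1/103 = 5*81 - 1/103 = 405 - 1/103 = 41714/103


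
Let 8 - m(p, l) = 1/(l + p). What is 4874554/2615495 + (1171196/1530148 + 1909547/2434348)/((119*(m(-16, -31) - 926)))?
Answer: 4661171907302894258270181/2501021554740670906970620 ≈ 1.8637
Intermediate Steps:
m(p, l) = 8 - 1/(l + p)
4874554/2615495 + (1171196/1530148 + 1909547/2434348)/((119*(m(-16, -31) - 926))) = 4874554/2615495 + (1171196/1530148 + 1909547/2434348)/((119*((-1 + 8*(-31) + 8*(-16))/(-31 - 16) - 926))) = 4874554*(1/2615495) + (1171196*(1/1530148) + 1909547*(1/2434348))/((119*((-1 - 248 - 128)/(-47) - 926))) = 4874554/2615495 + (292799/382537 + 1909547/2434348)/((119*(-1/47*(-377) - 926))) = 4874554/2615495 + 1443247040791/(931228180876*((119*(377/47 - 926)))) = 4874554/2615495 + 1443247040791/(931228180876*((119*(-43145/47)))) = 4874554/2615495 + 1443247040791/(931228180876*(-5134255/47)) = 4874554/2615495 + (1443247040791/931228180876)*(-47/5134255) = 4874554/2615495 - 67832610917177/4781162943803507380 = 4661171907302894258270181/2501021554740670906970620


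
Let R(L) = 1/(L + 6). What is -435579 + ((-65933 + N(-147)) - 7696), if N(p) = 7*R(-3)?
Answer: -1527617/3 ≈ -5.0921e+5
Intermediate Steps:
R(L) = 1/(6 + L)
N(p) = 7/3 (N(p) = 7/(6 - 3) = 7/3)
-435579 + ((-65933 + N(-147)) - 7696) = -435579 + ((-65933 + 7/3) - 7696) = -435579 + (-197792/3 - 7696) = -435579 - 220880/3 = -1527617/3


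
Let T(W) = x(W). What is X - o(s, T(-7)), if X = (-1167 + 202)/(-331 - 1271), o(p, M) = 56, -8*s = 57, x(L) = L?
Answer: -88747/1602 ≈ -55.398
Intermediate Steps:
T(W) = W
s = -57/8 (s = -⅛*57 = -57/8 ≈ -7.1250)
X = 965/1602 (X = -965/(-1602) = -965*(-1/1602) = 965/1602 ≈ 0.60237)
X - o(s, T(-7)) = 965/1602 - 1*56 = 965/1602 - 56 = -88747/1602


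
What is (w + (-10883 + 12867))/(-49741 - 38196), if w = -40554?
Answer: 38570/87937 ≈ 0.43861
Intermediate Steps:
(w + (-10883 + 12867))/(-49741 - 38196) = (-40554 + (-10883 + 12867))/(-49741 - 38196) = (-40554 + 1984)/(-87937) = -38570*(-1/87937) = 38570/87937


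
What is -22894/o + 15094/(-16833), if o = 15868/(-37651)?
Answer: 7254751696705/133553022 ≈ 54321.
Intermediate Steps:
o = -15868/37651 (o = 15868*(-1/37651) = -15868/37651 ≈ -0.42145)
-22894/o + 15094/(-16833) = -22894/(-15868/37651) + 15094/(-16833) = -22894*(-37651/15868) + 15094*(-1/16833) = 430990997/7934 - 15094/16833 = 7254751696705/133553022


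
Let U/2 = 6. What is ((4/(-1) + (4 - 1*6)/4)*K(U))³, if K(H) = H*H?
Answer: -272097792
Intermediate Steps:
U = 12 (U = 2*6 = 12)
K(H) = H²
((4/(-1) + (4 - 1*6)/4)*K(U))³ = ((4/(-1) + (4 - 1*6)/4)*12²)³ = ((4*(-1) + (4 - 6)*(¼))*144)³ = ((-4 - 2*¼)*144)³ = ((-4 - ½)*144)³ = (-9/2*144)³ = (-648)³ = -272097792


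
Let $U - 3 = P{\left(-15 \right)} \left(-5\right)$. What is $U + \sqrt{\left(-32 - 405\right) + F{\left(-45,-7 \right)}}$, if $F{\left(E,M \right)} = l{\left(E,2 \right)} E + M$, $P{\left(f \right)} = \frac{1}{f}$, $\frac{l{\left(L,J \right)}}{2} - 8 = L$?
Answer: $\frac{10}{3} + \sqrt{2886} \approx 57.055$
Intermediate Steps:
$l{\left(L,J \right)} = 16 + 2 L$
$U = \frac{10}{3}$ ($U = 3 + \frac{1}{-15} \left(-5\right) = 3 - - \frac{1}{3} = 3 + \frac{1}{3} = \frac{10}{3} \approx 3.3333$)
$F{\left(E,M \right)} = M + E \left(16 + 2 E\right)$ ($F{\left(E,M \right)} = \left(16 + 2 E\right) E + M = E \left(16 + 2 E\right) + M = M + E \left(16 + 2 E\right)$)
$U + \sqrt{\left(-32 - 405\right) + F{\left(-45,-7 \right)}} = \frac{10}{3} + \sqrt{\left(-32 - 405\right) - \left(7 + 90 \left(8 - 45\right)\right)} = \frac{10}{3} + \sqrt{\left(-32 - 405\right) - \left(7 + 90 \left(-37\right)\right)} = \frac{10}{3} + \sqrt{-437 + \left(-7 + 3330\right)} = \frac{10}{3} + \sqrt{-437 + 3323} = \frac{10}{3} + \sqrt{2886}$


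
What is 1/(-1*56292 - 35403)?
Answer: -1/91695 ≈ -1.0906e-5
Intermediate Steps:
1/(-1*56292 - 35403) = 1/(-56292 - 35403) = 1/(-91695) = -1/91695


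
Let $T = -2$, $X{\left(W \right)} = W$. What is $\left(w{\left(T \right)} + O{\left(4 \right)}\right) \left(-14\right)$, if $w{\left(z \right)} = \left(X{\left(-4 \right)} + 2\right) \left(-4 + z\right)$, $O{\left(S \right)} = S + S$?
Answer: $-280$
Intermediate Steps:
$O{\left(S \right)} = 2 S$
$w{\left(z \right)} = 8 - 2 z$ ($w{\left(z \right)} = \left(-4 + 2\right) \left(-4 + z\right) = - 2 \left(-4 + z\right) = 8 - 2 z$)
$\left(w{\left(T \right)} + O{\left(4 \right)}\right) \left(-14\right) = \left(\left(8 - -4\right) + 2 \cdot 4\right) \left(-14\right) = \left(\left(8 + 4\right) + 8\right) \left(-14\right) = \left(12 + 8\right) \left(-14\right) = 20 \left(-14\right) = -280$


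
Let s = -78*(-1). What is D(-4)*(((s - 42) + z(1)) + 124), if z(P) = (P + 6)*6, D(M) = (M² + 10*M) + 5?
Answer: -3838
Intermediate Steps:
s = 78 (s = -13*(-6) = 78)
D(M) = 5 + M² + 10*M
z(P) = 36 + 6*P (z(P) = (6 + P)*6 = 36 + 6*P)
D(-4)*(((s - 42) + z(1)) + 124) = (5 + (-4)² + 10*(-4))*(((78 - 42) + (36 + 6*1)) + 124) = (5 + 16 - 40)*((36 + (36 + 6)) + 124) = -19*((36 + 42) + 124) = -19*(78 + 124) = -19*202 = -3838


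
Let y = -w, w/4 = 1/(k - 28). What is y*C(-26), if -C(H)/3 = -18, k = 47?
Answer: -216/19 ≈ -11.368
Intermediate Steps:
C(H) = 54 (C(H) = -3*(-18) = 54)
w = 4/19 (w = 4/(47 - 28) = 4/19 ≈ 0.21053)
y = -4/19 (y = -1*4/19 = -4/19 ≈ -0.21053)
y*C(-26) = -4/19*54 = -216/19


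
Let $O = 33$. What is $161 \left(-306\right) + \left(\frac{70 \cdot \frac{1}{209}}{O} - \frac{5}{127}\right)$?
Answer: $- \frac{43153051049}{875919} \approx -49266.0$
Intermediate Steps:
$161 \left(-306\right) + \left(\frac{70 \cdot \frac{1}{209}}{O} - \frac{5}{127}\right) = 161 \left(-306\right) - \left(\frac{5}{127} - \frac{70 \cdot \frac{1}{209}}{33}\right) = -49266 - \left(\frac{5}{127} - 70 \cdot \frac{1}{209} \cdot \frac{1}{33}\right) = -49266 + \left(\frac{70}{209} \cdot \frac{1}{33} - \frac{5}{127}\right) = -49266 + \left(\frac{70}{6897} - \frac{5}{127}\right) = -49266 - \frac{25595}{875919} = - \frac{43153051049}{875919}$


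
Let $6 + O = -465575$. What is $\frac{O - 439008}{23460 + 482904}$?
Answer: $- \frac{904589}{506364} \approx -1.7864$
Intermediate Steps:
$O = -465581$ ($O = -6 - 465575 = -465581$)
$\frac{O - 439008}{23460 + 482904} = \frac{-465581 - 439008}{23460 + 482904} = - \frac{904589}{506364}$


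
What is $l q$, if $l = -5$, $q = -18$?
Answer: $90$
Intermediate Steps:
$l q = \left(-5\right) \left(-18\right) = 90$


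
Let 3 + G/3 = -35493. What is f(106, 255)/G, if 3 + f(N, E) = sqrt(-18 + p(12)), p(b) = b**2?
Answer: 1/35496 - sqrt(14)/35496 ≈ -7.7239e-5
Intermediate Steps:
G = -106488 (G = -9 + 3*(-35493) = -9 - 106479 = -106488)
f(N, E) = -3 + 3*sqrt(14) (f(N, E) = -3 + sqrt(-18 + 12**2) = -3 + sqrt(-18 + 144) = -3 + sqrt(126) = -3 + 3*sqrt(14))
f(106, 255)/G = (-3 + 3*sqrt(14))/(-106488) = (-3 + 3*sqrt(14))*(-1/106488) = 1/35496 - sqrt(14)/35496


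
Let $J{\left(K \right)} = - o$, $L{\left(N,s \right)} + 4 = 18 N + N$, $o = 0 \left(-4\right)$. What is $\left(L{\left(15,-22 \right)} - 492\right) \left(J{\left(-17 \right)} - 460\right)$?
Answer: $97060$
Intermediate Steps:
$o = 0$
$L{\left(N,s \right)} = -4 + 19 N$ ($L{\left(N,s \right)} = -4 + \left(18 N + N\right) = -4 + 19 N$)
$J{\left(K \right)} = 0$ ($J{\left(K \right)} = \left(-1\right) 0 = 0$)
$\left(L{\left(15,-22 \right)} - 492\right) \left(J{\left(-17 \right)} - 460\right) = \left(\left(-4 + 19 \cdot 15\right) - 492\right) \left(0 - 460\right) = \left(\left(-4 + 285\right) - 492\right) \left(-460\right) = \left(281 - 492\right) \left(-460\right) = \left(-211\right) \left(-460\right) = 97060$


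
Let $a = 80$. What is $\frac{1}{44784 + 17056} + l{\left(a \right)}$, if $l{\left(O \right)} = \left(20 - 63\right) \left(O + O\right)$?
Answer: $- \frac{425459199}{61840} \approx -6880.0$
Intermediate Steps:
$l{\left(O \right)} = - 86 O$ ($l{\left(O \right)} = - 43 \cdot 2 O = - 86 O$)
$\frac{1}{44784 + 17056} + l{\left(a \right)} = \frac{1}{44784 + 17056} - 6880 = \frac{1}{61840} - 6880 = - \frac{425459199}{61840}$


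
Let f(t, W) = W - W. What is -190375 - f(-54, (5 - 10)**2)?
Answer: -190375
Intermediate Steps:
f(t, W) = 0
-190375 - f(-54, (5 - 10)**2) = -190375 - 1*0 = -190375 + 0 = -190375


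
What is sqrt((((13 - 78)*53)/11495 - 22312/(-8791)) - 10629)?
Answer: 4*I*sqrt(2242074758013643)/1837319 ≈ 103.09*I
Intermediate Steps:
sqrt((((13 - 78)*53)/11495 - 22312/(-8791)) - 10629) = sqrt((-65*53*(1/11495) - 22312*(-1/8791)) - 10629) = sqrt((-3445*1/11495 + 22312/8791) - 10629) = sqrt((-689/2299 + 22312/8791) - 10629) = sqrt(45238289/20210509 - 10629) = sqrt(-214772261872/20210509) = 4*I*sqrt(2242074758013643)/1837319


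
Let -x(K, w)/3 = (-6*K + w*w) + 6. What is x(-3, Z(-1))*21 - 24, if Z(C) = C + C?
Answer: -1788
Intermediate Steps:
Z(C) = 2*C
x(K, w) = -18 - 3*w² + 18*K (x(K, w) = -3*((-6*K + w*w) + 6) = -3*((-6*K + w²) + 6) = -3*((w² - 6*K) + 6) = -3*(6 + w² - 6*K) = -18 - 3*w² + 18*K)
x(-3, Z(-1))*21 - 24 = (-18 - 3*(2*(-1))² + 18*(-3))*21 - 24 = (-18 - 3*(-2)² - 54)*21 - 24 = (-18 - 3*4 - 54)*21 - 24 = (-18 - 12 - 54)*21 - 24 = -84*21 - 24 = -1764 - 24 = -1788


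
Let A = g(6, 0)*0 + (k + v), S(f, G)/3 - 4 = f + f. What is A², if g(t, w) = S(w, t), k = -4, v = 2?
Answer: 4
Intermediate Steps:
S(f, G) = 12 + 6*f (S(f, G) = 12 + 3*(f + f) = 12 + 3*(2*f) = 12 + 6*f)
g(t, w) = 12 + 6*w
A = -2 (A = (12 + 6*0)*0 + (-4 + 2) = (12 + 0)*0 - 2 = 12*0 - 2 = 0 - 2 = -2)
A² = (-2)² = 4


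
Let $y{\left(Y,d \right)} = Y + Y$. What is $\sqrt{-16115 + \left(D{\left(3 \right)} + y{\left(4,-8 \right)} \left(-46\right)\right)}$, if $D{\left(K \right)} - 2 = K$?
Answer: $i \sqrt{16478} \approx 128.37 i$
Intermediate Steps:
$y{\left(Y,d \right)} = 2 Y$
$D{\left(K \right)} = 2 + K$
$\sqrt{-16115 + \left(D{\left(3 \right)} + y{\left(4,-8 \right)} \left(-46\right)\right)} = \sqrt{-16115 + \left(\left(2 + 3\right) + 2 \cdot 4 \left(-46\right)\right)} = \sqrt{-16115 + \left(5 + 8 \left(-46\right)\right)} = \sqrt{-16115 + \left(5 - 368\right)} = \sqrt{-16115 - 363} = \sqrt{-16478} = i \sqrt{16478}$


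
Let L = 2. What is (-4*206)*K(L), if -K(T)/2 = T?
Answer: 3296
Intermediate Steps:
K(T) = -2*T
(-4*206)*K(L) = (-4*206)*(-2*2) = -824*(-4) = 3296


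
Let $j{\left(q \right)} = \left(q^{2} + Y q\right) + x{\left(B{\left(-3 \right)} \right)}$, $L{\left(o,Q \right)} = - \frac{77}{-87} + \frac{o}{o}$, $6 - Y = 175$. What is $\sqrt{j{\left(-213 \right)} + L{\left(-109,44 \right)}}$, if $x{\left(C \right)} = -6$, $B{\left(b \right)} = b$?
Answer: $\frac{2 \sqrt{153957027}}{87} \approx 285.24$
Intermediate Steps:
$Y = -169$ ($Y = 6 - 175 = -169$)
$L{\left(o,Q \right)} = \frac{164}{87}$ ($L{\left(o,Q \right)} = \left(-77\right) \left(- \frac{1}{87}\right) + 1 = \frac{77}{87} + 1 = \frac{164}{87}$)
$j{\left(q \right)} = -6 + q^{2} - 169 q$ ($j{\left(q \right)} = \left(q^{2} - 169 q\right) - 6 = -6 + q^{2} - 169 q$)
$\sqrt{j{\left(-213 \right)} + L{\left(-109,44 \right)}} = \sqrt{\left(-6 + \left(-213\right)^{2} - -35997\right) + \frac{164}{87}} = \sqrt{\left(-6 + 45369 + 35997\right) + \frac{164}{87}} = \sqrt{81360 + \frac{164}{87}} = \sqrt{\frac{7078484}{87}} = \frac{2 \sqrt{153957027}}{87}$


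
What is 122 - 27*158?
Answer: -4144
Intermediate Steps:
122 - 27*158 = 122 - 4266 = -4144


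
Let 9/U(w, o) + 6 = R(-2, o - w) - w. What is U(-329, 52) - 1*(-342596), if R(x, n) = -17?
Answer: 11648265/34 ≈ 3.4260e+5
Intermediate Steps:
U(w, o) = 9/(-23 - w) (U(w, o) = 9/(-6 + (-17 - w)) = 9/(-23 - w))
U(-329, 52) - 1*(-342596) = -9/(23 - 329) - 1*(-342596) = -9/(-306) + 342596 = -9*(-1/306) + 342596 = 1/34 + 342596 = 11648265/34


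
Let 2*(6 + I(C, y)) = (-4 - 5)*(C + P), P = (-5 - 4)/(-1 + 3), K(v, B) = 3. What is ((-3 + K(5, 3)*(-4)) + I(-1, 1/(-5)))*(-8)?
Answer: -30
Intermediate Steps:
P = -9/2 ≈ -4.5000
I(C, y) = 57/4 - 9*C/2 (I(C, y) = -6 + ((-4 - 5)*(C - 9/2))/2 = -6 + (-9*(-9/2 + C))/2 = -6 + (81/2 - 9*C)/2 = -6 + (81/4 - 9*C/2) = 57/4 - 9*C/2)
((-3 + K(5, 3)*(-4)) + I(-1, 1/(-5)))*(-8) = ((-3 + 3*(-4)) + (57/4 - 9/2*(-1)))*(-8) = ((-3 - 12) + (57/4 + 9/2))*(-8) = (-15 + 75/4)*(-8) = (15/4)*(-8) = -30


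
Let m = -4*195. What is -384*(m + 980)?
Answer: -76800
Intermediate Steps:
m = -780
-384*(m + 980) = -384*(-780 + 980) = -384*200 = -76800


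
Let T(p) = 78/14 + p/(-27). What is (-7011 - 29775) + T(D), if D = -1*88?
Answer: -6950885/189 ≈ -36777.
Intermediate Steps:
D = -88
T(p) = 39/7 - p/27 (T(p) = 78*(1/14) + p*(-1/27) = 39/7 - p/27)
(-7011 - 29775) + T(D) = (-7011 - 29775) + (39/7 - 1/27*(-88)) = -36786 + (39/7 + 88/27) = -36786 + 1669/189 = -6950885/189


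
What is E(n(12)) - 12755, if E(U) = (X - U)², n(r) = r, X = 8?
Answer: -12739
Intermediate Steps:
E(U) = (8 - U)²
E(n(12)) - 12755 = (-8 + 12)² - 12755 = 4² - 12755 = 16 - 12755 = -12739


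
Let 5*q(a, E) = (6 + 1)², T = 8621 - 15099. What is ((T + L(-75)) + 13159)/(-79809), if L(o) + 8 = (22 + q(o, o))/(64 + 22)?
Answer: -2869549/34317870 ≈ -0.083617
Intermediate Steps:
T = -6478
q(a, E) = 49/5 (q(a, E) = (6 + 1)²/5 = (⅕)*7² = (⅕)*49 = 49/5)
L(o) = -3281/430 (L(o) = -8 + (22 + 49/5)/(64 + 22) = -8 + (159/5)/86 = -8 + (159/5)*(1/86) = -8 + 159/430 = -3281/430)
((T + L(-75)) + 13159)/(-79809) = ((-6478 - 3281/430) + 13159)/(-79809) = (-2788821/430 + 13159)*(-1/79809) = (2869549/430)*(-1/79809) = -2869549/34317870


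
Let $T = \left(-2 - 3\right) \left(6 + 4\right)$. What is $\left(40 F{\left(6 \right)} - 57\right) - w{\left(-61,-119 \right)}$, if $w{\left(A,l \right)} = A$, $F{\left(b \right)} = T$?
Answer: $-1996$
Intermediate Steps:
$T = -50$ ($T = \left(-5\right) 10 = -50$)
$F{\left(b \right)} = -50$
$\left(40 F{\left(6 \right)} - 57\right) - w{\left(-61,-119 \right)} = \left(40 \left(-50\right) - 57\right) - -61 = \left(-2000 - 57\right) + 61 = -2057 + 61 = -1996$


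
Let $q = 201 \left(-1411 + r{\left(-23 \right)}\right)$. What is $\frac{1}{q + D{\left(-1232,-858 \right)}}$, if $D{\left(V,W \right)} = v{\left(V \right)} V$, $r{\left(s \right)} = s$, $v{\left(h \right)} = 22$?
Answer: $- \frac{1}{315338} \approx -3.1712 \cdot 10^{-6}$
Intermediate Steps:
$D{\left(V,W \right)} = 22 V$
$q = -288234$ ($q = 201 \left(-1411 - 23\right) = 201 \left(-1434\right) = -288234$)
$\frac{1}{q + D{\left(-1232,-858 \right)}} = \frac{1}{-288234 + 22 \left(-1232\right)} = \frac{1}{-288234 - 27104} = \frac{1}{-315338} = - \frac{1}{315338}$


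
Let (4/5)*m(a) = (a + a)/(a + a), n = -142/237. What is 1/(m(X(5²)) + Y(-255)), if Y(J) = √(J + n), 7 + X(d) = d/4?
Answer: 4740/975157 - 16*I*√14356749/975157 ≈ 0.0048608 - 0.062169*I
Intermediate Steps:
n = -142/237 (n = -142*1/237 = -142/237 ≈ -0.59916)
X(d) = -7 + d/4
Y(J) = √(-142/237 + J) (Y(J) = √(J - 142/237) = √(-142/237 + J))
m(a) = 5/4 (m(a) = 5*((a + a)/(a + a))/4 = 5*((2*a)/((2*a)))/4 = 5*((2*a)*(1/(2*a)))/4 = (5/4)*1 = 5/4)
1/(m(X(5²)) + Y(-255)) = 1/(5/4 + √(-33654 + 56169*(-255))/237) = 1/(5/4 + √(-33654 - 14323095)/237) = 1/(5/4 + √(-14356749)/237) = 1/(5/4 + (I*√14356749)/237) = 1/(5/4 + I*√14356749/237)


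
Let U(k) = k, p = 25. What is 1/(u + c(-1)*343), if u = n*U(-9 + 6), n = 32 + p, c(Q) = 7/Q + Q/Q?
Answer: -1/2229 ≈ -0.00044863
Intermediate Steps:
c(Q) = 1 + 7/Q (c(Q) = 7/Q + 1 = 1 + 7/Q)
n = 57 (n = 32 + 25 = 57)
u = -171 (u = 57*(-9 + 6) = 57*(-3) = -171)
1/(u + c(-1)*343) = 1/(-171 + ((7 - 1)/(-1))*343) = 1/(-171 - 1*6*343) = 1/(-171 - 6*343) = 1/(-171 - 2058) = 1/(-2229) = -1/2229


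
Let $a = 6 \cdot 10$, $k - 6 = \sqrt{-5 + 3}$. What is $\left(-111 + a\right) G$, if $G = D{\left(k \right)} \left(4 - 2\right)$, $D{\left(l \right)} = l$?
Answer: $-612 - 102 i \sqrt{2} \approx -612.0 - 144.25 i$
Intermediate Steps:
$k = 6 + i \sqrt{2}$ ($k = 6 + \sqrt{-5 + 3} = 6 + \sqrt{-2} = 6 + i \sqrt{2} \approx 6.0 + 1.4142 i$)
$a = 60$
$G = 12 + 2 i \sqrt{2}$ ($G = \left(6 + i \sqrt{2}\right) \left(4 - 2\right) = \left(6 + i \sqrt{2}\right) 2 = 12 + 2 i \sqrt{2} \approx 12.0 + 2.8284 i$)
$\left(-111 + a\right) G = \left(-111 + 60\right) \left(12 + 2 i \sqrt{2}\right) = - 51 \left(12 + 2 i \sqrt{2}\right) = -612 - 102 i \sqrt{2}$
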